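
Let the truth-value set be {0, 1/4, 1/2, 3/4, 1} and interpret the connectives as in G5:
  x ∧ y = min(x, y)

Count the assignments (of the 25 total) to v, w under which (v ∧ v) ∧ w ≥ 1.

value 1: 1 assignment (counts)
value 3/4: 3 assignments
value 1/2: 5 assignments
value 1/4: 7 assignments
value 0: 9 assignments
So 1 of the 25 assignments meets the threshold.

1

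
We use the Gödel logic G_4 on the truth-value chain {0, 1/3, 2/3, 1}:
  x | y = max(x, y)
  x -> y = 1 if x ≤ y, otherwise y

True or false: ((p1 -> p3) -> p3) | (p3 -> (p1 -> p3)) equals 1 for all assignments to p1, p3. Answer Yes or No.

p1 = 0, p3 = 0 ↦ 1
p1 = 0, p3 = 1/3 ↦ 1
p1 = 0, p3 = 2/3 ↦ 1
p1 = 0, p3 = 1 ↦ 1
p1 = 1/3, p3 = 0 ↦ 1
p1 = 1/3, p3 = 1/3 ↦ 1
p1 = 1/3, p3 = 2/3 ↦ 1
p1 = 1/3, p3 = 1 ↦ 1
p1 = 2/3, p3 = 0 ↦ 1
p1 = 2/3, p3 = 1/3 ↦ 1
p1 = 2/3, p3 = 2/3 ↦ 1
p1 = 2/3, p3 = 1 ↦ 1
p1 = 1, p3 = 0 ↦ 1
p1 = 1, p3 = 1/3 ↦ 1
p1 = 1, p3 = 2/3 ↦ 1
p1 = 1, p3 = 1 ↦ 1
Every assignment gives a value ≥ 1.

Yes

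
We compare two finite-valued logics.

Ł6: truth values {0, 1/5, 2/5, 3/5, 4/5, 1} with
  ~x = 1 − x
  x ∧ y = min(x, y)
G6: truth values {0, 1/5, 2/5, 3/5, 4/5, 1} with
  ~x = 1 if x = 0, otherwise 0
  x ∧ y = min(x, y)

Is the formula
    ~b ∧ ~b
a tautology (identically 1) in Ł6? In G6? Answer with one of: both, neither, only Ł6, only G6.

neither

In Ł6: at b = 1/5 the value is 4/5 — not a tautology.
In G6: at b = 1/5 the value is 0 — not a tautology.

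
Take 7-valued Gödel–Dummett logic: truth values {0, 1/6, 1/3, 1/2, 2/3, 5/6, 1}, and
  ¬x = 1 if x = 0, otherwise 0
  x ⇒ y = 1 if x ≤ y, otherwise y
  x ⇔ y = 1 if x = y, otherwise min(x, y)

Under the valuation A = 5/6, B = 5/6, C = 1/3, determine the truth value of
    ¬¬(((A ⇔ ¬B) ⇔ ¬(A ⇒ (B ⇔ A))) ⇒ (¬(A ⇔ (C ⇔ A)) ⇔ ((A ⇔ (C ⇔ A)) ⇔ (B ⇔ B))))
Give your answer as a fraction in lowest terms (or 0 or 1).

¬B = ¬5/6 = 0
A ⇔ ¬B = 5/6 ⇔ 0 = 0
B ⇔ A = 5/6 ⇔ 5/6 = 1
A ⇒ (B ⇔ A) = 5/6 ⇒ 1 = 1
¬(A ⇒ (B ⇔ A)) = ¬1 = 0
(A ⇔ ¬B) ⇔ ¬(A ⇒ (B ⇔ A)) = 0 ⇔ 0 = 1
C ⇔ A = 1/3 ⇔ 5/6 = 1/3
A ⇔ (C ⇔ A) = 5/6 ⇔ 1/3 = 1/3
¬(A ⇔ (C ⇔ A)) = ¬1/3 = 0
C ⇔ A = 1/3 ⇔ 5/6 = 1/3
A ⇔ (C ⇔ A) = 5/6 ⇔ 1/3 = 1/3
B ⇔ B = 5/6 ⇔ 5/6 = 1
(A ⇔ (C ⇔ A)) ⇔ (B ⇔ B) = 1/3 ⇔ 1 = 1/3
¬(A ⇔ (C ⇔ A)) ⇔ ((A ⇔ (C ⇔ A)) ⇔ (B ⇔ B)) = 0 ⇔ 1/3 = 0
((A ⇔ ¬B) ⇔ ¬(A ⇒ (B ⇔ A))) ⇒ (¬(A ⇔ (C ⇔ A)) ⇔ ((A ⇔ (C ⇔ A)) ⇔ (B ⇔ B))) = 1 ⇒ 0 = 0
¬(((A ⇔ ¬B) ⇔ ¬(A ⇒ (B ⇔ A))) ⇒ (¬(A ⇔ (C ⇔ A)) ⇔ ((A ⇔ (C ⇔ A)) ⇔ (B ⇔ B)))) = ¬0 = 1
¬¬(((A ⇔ ¬B) ⇔ ¬(A ⇒ (B ⇔ A))) ⇒ (¬(A ⇔ (C ⇔ A)) ⇔ ((A ⇔ (C ⇔ A)) ⇔ (B ⇔ B)))) = ¬1 = 0

0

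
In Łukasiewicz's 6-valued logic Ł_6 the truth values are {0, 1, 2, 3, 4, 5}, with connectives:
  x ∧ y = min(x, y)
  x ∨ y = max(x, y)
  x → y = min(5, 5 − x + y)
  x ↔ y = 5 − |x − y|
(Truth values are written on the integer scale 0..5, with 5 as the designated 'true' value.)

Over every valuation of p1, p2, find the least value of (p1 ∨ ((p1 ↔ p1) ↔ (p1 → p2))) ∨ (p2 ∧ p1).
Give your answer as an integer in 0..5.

3

Take p1 = 2, p2 = 0:
p1 ↔ p1 = 2 ↔ 2 = 5
p1 → p2 = 2 → 0 = 3
(p1 ↔ p1) ↔ (p1 → p2) = 5 ↔ 3 = 3
p1 ∨ ((p1 ↔ p1) ↔ (p1 → p2)) = 2 ∨ 3 = 3
p2 ∧ p1 = 0 ∧ 2 = 0
(p1 ∨ ((p1 ↔ p1) ↔ (p1 → p2))) ∨ (p2 ∧ p1) = 3 ∨ 0 = 3
No assignment yields a value below 3, so this is the minimum.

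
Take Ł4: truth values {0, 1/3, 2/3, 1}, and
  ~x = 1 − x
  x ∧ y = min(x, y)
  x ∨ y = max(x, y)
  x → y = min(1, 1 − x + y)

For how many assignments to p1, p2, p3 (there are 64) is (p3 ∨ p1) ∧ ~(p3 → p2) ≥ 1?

value 1: 4 assignments (counts)
value 2/3: 8 assignments
value 1/3: 12 assignments
value 0: 40 assignments
So 4 of the 64 assignments meet the threshold.

4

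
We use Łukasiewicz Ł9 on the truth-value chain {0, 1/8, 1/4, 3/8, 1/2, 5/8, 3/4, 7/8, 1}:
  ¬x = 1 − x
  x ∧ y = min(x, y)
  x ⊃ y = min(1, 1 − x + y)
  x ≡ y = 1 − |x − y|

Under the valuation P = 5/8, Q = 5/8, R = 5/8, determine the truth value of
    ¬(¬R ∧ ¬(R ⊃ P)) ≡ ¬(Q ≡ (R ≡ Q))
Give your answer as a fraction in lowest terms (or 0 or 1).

¬R = ¬5/8 = 3/8
R ⊃ P = 5/8 ⊃ 5/8 = 1
¬(R ⊃ P) = ¬1 = 0
¬R ∧ ¬(R ⊃ P) = 3/8 ∧ 0 = 0
¬(¬R ∧ ¬(R ⊃ P)) = ¬0 = 1
R ≡ Q = 5/8 ≡ 5/8 = 1
Q ≡ (R ≡ Q) = 5/8 ≡ 1 = 5/8
¬(Q ≡ (R ≡ Q)) = ¬5/8 = 3/8
¬(¬R ∧ ¬(R ⊃ P)) ≡ ¬(Q ≡ (R ≡ Q)) = 1 ≡ 3/8 = 3/8

3/8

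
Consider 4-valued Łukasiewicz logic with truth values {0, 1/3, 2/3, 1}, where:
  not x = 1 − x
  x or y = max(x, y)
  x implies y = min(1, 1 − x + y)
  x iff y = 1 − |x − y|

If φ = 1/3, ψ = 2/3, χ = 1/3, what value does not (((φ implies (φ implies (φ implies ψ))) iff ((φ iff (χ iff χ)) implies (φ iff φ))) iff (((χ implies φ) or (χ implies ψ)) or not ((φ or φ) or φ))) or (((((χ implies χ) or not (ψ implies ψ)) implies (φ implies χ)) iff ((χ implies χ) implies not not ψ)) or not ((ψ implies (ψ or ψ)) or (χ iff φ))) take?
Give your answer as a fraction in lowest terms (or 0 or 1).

φ implies ψ = 1/3 implies 2/3 = 1
φ implies (φ implies ψ) = 1/3 implies 1 = 1
φ implies (φ implies (φ implies ψ)) = 1/3 implies 1 = 1
χ iff χ = 1/3 iff 1/3 = 1
φ iff (χ iff χ) = 1/3 iff 1 = 1/3
φ iff φ = 1/3 iff 1/3 = 1
(φ iff (χ iff χ)) implies (φ iff φ) = 1/3 implies 1 = 1
(φ implies (φ implies (φ implies ψ))) iff ((φ iff (χ iff χ)) implies (φ iff φ)) = 1 iff 1 = 1
χ implies φ = 1/3 implies 1/3 = 1
χ implies ψ = 1/3 implies 2/3 = 1
(χ implies φ) or (χ implies ψ) = 1 or 1 = 1
φ or φ = 1/3 or 1/3 = 1/3
(φ or φ) or φ = 1/3 or 1/3 = 1/3
not ((φ or φ) or φ) = not 1/3 = 2/3
((χ implies φ) or (χ implies ψ)) or not ((φ or φ) or φ) = 1 or 2/3 = 1
((φ implies (φ implies (φ implies ψ))) iff ((φ iff (χ iff χ)) implies (φ iff φ))) iff (((χ implies φ) or (χ implies ψ)) or not ((φ or φ) or φ)) = 1 iff 1 = 1
not (((φ implies (φ implies (φ implies ψ))) iff ((φ iff (χ iff χ)) implies (φ iff φ))) iff (((χ implies φ) or (χ implies ψ)) or not ((φ or φ) or φ))) = not 1 = 0
χ implies χ = 1/3 implies 1/3 = 1
ψ implies ψ = 2/3 implies 2/3 = 1
not (ψ implies ψ) = not 1 = 0
(χ implies χ) or not (ψ implies ψ) = 1 or 0 = 1
φ implies χ = 1/3 implies 1/3 = 1
((χ implies χ) or not (ψ implies ψ)) implies (φ implies χ) = 1 implies 1 = 1
χ implies χ = 1/3 implies 1/3 = 1
not ψ = not 2/3 = 1/3
not not ψ = not 1/3 = 2/3
(χ implies χ) implies not not ψ = 1 implies 2/3 = 2/3
(((χ implies χ) or not (ψ implies ψ)) implies (φ implies χ)) iff ((χ implies χ) implies not not ψ) = 1 iff 2/3 = 2/3
ψ or ψ = 2/3 or 2/3 = 2/3
ψ implies (ψ or ψ) = 2/3 implies 2/3 = 1
χ iff φ = 1/3 iff 1/3 = 1
(ψ implies (ψ or ψ)) or (χ iff φ) = 1 or 1 = 1
not ((ψ implies (ψ or ψ)) or (χ iff φ)) = not 1 = 0
((((χ implies χ) or not (ψ implies ψ)) implies (φ implies χ)) iff ((χ implies χ) implies not not ψ)) or not ((ψ implies (ψ or ψ)) or (χ iff φ)) = 2/3 or 0 = 2/3
not (((φ implies (φ implies (φ implies ψ))) iff ((φ iff (χ iff χ)) implies (φ iff φ))) iff (((χ implies φ) or (χ implies ψ)) or not ((φ or φ) or φ))) or (((((χ implies χ) or not (ψ implies ψ)) implies (φ implies χ)) iff ((χ implies χ) implies not not ψ)) or not ((ψ implies (ψ or ψ)) or (χ iff φ))) = 0 or 2/3 = 2/3

2/3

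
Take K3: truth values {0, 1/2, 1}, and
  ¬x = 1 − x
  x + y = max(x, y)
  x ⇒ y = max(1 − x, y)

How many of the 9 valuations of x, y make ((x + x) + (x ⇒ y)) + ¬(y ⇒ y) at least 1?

7

x = 0, y = 0 ↦ 1  ≥
x = 0, y = 1/2 ↦ 1  ≥
x = 0, y = 1 ↦ 1  ≥
x = 1/2, y = 0 ↦ 1/2  <
x = 1/2, y = 1/2 ↦ 1/2  <
x = 1/2, y = 1 ↦ 1  ≥
x = 1, y = 0 ↦ 1  ≥
x = 1, y = 1/2 ↦ 1  ≥
x = 1, y = 1 ↦ 1  ≥
So 7 of the 9 assignments meet the threshold.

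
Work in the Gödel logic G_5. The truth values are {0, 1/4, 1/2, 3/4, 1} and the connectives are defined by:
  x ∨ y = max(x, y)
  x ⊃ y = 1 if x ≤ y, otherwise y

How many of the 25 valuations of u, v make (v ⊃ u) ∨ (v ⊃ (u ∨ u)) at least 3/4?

16

value 1: 15 assignments (counts)
value 3/4: 1 assignment (counts)
value 1/2: 2 assignments
value 1/4: 3 assignments
value 0: 4 assignments
So 16 of the 25 assignments meet the threshold.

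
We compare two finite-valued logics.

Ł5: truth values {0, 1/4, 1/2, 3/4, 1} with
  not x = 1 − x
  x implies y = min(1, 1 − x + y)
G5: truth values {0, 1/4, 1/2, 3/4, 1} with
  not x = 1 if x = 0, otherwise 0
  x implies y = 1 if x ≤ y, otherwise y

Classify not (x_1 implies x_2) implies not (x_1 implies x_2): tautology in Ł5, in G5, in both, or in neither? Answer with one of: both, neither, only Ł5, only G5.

In Ł5: every assignment gives 1 — tautology.
In G5: every assignment gives 1 — tautology.

both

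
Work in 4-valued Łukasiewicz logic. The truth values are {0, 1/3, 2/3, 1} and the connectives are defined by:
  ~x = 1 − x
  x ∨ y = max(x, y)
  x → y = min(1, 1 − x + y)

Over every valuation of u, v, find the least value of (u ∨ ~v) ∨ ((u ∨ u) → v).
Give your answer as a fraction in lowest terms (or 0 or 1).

Take u = 2/3, v = 1/3:
~v = ~1/3 = 2/3
u ∨ ~v = 2/3 ∨ 2/3 = 2/3
u ∨ u = 2/3 ∨ 2/3 = 2/3
(u ∨ u) → v = 2/3 → 1/3 = 2/3
(u ∨ ~v) ∨ ((u ∨ u) → v) = 2/3 ∨ 2/3 = 2/3
No assignment yields a value below 2/3, so this is the minimum.

2/3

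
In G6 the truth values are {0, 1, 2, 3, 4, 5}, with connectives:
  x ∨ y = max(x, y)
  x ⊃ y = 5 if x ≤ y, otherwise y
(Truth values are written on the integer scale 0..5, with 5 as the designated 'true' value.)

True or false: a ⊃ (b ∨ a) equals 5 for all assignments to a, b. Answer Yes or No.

At a = 3, b = 5, for instance:
b ∨ a = 5 ∨ 3 = 5
a ⊃ (b ∨ a) = 3 ⊃ 5 = 5
and checking the remaining 35 assignments likewise gives ≥ 5 in every case.

Yes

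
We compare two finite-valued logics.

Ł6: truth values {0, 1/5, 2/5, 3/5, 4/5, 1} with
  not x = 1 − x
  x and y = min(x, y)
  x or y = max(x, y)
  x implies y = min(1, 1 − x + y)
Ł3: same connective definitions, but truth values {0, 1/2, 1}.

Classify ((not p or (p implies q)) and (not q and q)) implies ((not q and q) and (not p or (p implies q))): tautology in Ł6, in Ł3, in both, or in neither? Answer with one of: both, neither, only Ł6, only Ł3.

In Ł6: every assignment gives 1 — tautology.
In Ł3: every assignment gives 1 — tautology.

both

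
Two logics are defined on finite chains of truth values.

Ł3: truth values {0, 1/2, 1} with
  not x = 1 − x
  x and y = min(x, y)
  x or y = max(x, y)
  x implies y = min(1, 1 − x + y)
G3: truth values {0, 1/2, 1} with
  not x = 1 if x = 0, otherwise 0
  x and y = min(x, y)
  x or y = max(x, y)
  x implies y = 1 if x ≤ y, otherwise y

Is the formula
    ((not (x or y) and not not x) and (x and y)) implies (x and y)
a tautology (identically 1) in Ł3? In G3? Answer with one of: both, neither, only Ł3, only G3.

In Ł3: every assignment gives 1 — tautology.
In G3: every assignment gives 1 — tautology.

both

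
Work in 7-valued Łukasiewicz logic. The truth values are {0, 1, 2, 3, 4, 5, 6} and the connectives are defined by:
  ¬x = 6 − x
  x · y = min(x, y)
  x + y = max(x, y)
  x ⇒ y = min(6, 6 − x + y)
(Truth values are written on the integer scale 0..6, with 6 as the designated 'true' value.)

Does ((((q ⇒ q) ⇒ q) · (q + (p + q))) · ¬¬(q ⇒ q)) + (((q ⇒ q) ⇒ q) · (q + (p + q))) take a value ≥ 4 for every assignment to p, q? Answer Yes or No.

Counterexample: take p = 0, q = 0.
q ⇒ q = 0 ⇒ 0 = 6
(q ⇒ q) ⇒ q = 6 ⇒ 0 = 0
p + q = 0 + 0 = 0
q + (p + q) = 0 + 0 = 0
((q ⇒ q) ⇒ q) · (q + (p + q)) = 0 · 0 = 0
q ⇒ q = 0 ⇒ 0 = 6
¬(q ⇒ q) = ¬6 = 0
¬¬(q ⇒ q) = ¬0 = 6
(((q ⇒ q) ⇒ q) · (q + (p + q))) · ¬¬(q ⇒ q) = 0 · 6 = 0
((((q ⇒ q) ⇒ q) · (q + (p + q))) · ¬¬(q ⇒ q)) + (((q ⇒ q) ⇒ q) · (q + (p + q))) = 0 + 0 = 0
This gives 0, which is below 4.

No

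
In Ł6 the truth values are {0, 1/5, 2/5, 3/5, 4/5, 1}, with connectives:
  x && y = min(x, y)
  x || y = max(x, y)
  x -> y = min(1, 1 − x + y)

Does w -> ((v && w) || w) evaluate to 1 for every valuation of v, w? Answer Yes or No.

Yes

At v = 1, w = 2/5, for instance:
v && w = 1 && 2/5 = 2/5
(v && w) || w = 2/5 || 2/5 = 2/5
w -> ((v && w) || w) = 2/5 -> 2/5 = 1
and checking the remaining 35 assignments likewise gives ≥ 1 in every case.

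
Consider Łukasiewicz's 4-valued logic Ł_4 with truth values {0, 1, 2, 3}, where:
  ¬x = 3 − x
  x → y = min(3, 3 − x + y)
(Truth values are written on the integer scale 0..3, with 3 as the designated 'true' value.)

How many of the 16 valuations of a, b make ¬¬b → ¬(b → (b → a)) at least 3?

5

a = 0, b = 0 ↦ 3  ≥
a = 0, b = 1 ↦ 2  <
a = 0, b = 2 ↦ 2  <
a = 0, b = 3 ↦ 3  ≥
a = 1, b = 0 ↦ 3  ≥
a = 1, b = 1 ↦ 2  <
a = 1, b = 2 ↦ 1  <
a = 1, b = 3 ↦ 2  <
a = 2, b = 0 ↦ 3  ≥
a = 2, b = 1 ↦ 2  <
a = 2, b = 2 ↦ 1  <
a = 2, b = 3 ↦ 1  <
a = 3, b = 0 ↦ 3  ≥
a = 3, b = 1 ↦ 2  <
a = 3, b = 2 ↦ 1  <
a = 3, b = 3 ↦ 0  <
So 5 of the 16 assignments meet the threshold.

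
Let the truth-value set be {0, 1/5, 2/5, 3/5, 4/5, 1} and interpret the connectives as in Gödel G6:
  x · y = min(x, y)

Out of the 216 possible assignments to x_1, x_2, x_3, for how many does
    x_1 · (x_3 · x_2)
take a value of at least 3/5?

value 1: 1 assignment (counts)
value 4/5: 7 assignments (counts)
value 3/5: 19 assignments (counts)
value 2/5: 37 assignments
value 1/5: 61 assignments
value 0: 91 assignments
So 27 of the 216 assignments meet the threshold.

27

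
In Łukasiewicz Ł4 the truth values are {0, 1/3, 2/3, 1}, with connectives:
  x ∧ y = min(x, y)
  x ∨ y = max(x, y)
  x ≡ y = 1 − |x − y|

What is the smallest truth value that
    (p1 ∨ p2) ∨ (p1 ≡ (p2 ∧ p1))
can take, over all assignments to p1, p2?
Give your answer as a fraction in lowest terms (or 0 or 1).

2/3

Take p1 = 1/3, p2 = 0:
p1 ∨ p2 = 1/3 ∨ 0 = 1/3
p2 ∧ p1 = 0 ∧ 1/3 = 0
p1 ≡ (p2 ∧ p1) = 1/3 ≡ 0 = 2/3
(p1 ∨ p2) ∨ (p1 ≡ (p2 ∧ p1)) = 1/3 ∨ 2/3 = 2/3
No assignment yields a value below 2/3, so this is the minimum.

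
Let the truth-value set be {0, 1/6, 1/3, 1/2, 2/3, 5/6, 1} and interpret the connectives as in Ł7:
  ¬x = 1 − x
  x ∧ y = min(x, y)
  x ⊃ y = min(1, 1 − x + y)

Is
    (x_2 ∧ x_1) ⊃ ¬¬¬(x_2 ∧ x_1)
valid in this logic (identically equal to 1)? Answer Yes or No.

Counterexample: take x_1 = 2/3, x_2 = 2/3.
x_2 ∧ x_1 = 2/3 ∧ 2/3 = 2/3
x_2 ∧ x_1 = 2/3 ∧ 2/3 = 2/3
¬(x_2 ∧ x_1) = ¬2/3 = 1/3
¬¬(x_2 ∧ x_1) = ¬1/3 = 2/3
¬¬¬(x_2 ∧ x_1) = ¬2/3 = 1/3
(x_2 ∧ x_1) ⊃ ¬¬¬(x_2 ∧ x_1) = 2/3 ⊃ 1/3 = 2/3
This gives 2/3 ≠ 1.

No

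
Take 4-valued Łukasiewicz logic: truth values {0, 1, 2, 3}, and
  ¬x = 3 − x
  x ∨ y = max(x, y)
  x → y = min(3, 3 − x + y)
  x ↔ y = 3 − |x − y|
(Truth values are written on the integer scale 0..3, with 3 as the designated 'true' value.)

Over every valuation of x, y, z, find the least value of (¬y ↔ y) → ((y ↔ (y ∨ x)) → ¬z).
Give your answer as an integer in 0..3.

1

Take x = 0, y = 1, z = 3:
¬y = ¬1 = 2
¬y ↔ y = 2 ↔ 1 = 2
y ∨ x = 1 ∨ 0 = 1
y ↔ (y ∨ x) = 1 ↔ 1 = 3
¬z = ¬3 = 0
(y ↔ (y ∨ x)) → ¬z = 3 → 0 = 0
(¬y ↔ y) → ((y ↔ (y ∨ x)) → ¬z) = 2 → 0 = 1
No assignment yields a value below 1, so this is the minimum.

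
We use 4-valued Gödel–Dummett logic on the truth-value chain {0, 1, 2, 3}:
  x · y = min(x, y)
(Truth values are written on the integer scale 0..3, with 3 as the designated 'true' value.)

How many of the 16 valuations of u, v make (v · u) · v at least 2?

4

u = 0, v = 0 ↦ 0  <
u = 0, v = 1 ↦ 0  <
u = 0, v = 2 ↦ 0  <
u = 0, v = 3 ↦ 0  <
u = 1, v = 0 ↦ 0  <
u = 1, v = 1 ↦ 1  <
u = 1, v = 2 ↦ 1  <
u = 1, v = 3 ↦ 1  <
u = 2, v = 0 ↦ 0  <
u = 2, v = 1 ↦ 1  <
u = 2, v = 2 ↦ 2  ≥
u = 2, v = 3 ↦ 2  ≥
u = 3, v = 0 ↦ 0  <
u = 3, v = 1 ↦ 1  <
u = 3, v = 2 ↦ 2  ≥
u = 3, v = 3 ↦ 3  ≥
So 4 of the 16 assignments meet the threshold.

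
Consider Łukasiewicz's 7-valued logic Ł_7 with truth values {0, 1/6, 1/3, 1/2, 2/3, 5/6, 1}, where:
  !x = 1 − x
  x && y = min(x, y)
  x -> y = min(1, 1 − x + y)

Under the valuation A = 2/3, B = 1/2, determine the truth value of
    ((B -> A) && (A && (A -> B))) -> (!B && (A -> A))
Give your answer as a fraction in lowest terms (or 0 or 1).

B -> A = 1/2 -> 2/3 = 1
A -> B = 2/3 -> 1/2 = 5/6
A && (A -> B) = 2/3 && 5/6 = 2/3
(B -> A) && (A && (A -> B)) = 1 && 2/3 = 2/3
!B = !1/2 = 1/2
A -> A = 2/3 -> 2/3 = 1
!B && (A -> A) = 1/2 && 1 = 1/2
((B -> A) && (A && (A -> B))) -> (!B && (A -> A)) = 2/3 -> 1/2 = 5/6

5/6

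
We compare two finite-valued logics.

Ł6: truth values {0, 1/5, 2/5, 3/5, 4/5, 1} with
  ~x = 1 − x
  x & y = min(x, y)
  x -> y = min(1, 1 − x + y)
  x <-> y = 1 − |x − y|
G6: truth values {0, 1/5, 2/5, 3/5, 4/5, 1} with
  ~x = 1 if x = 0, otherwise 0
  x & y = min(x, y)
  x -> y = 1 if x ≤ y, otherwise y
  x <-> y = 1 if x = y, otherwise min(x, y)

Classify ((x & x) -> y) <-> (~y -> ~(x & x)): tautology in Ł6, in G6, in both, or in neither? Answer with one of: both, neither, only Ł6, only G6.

In Ł6: every assignment gives 1 — tautology.
In G6: at x = 2/5, y = 1/5 the value is 1/5 — not a tautology.

only Ł6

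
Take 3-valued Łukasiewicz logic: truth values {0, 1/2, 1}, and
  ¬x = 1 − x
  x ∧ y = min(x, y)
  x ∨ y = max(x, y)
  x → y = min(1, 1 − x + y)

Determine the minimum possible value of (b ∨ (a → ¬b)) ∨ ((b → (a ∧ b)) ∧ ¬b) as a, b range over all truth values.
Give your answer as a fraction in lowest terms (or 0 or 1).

1/2

Take a = 1, b = 1/2:
¬b = ¬1/2 = 1/2
a → ¬b = 1 → 1/2 = 1/2
b ∨ (a → ¬b) = 1/2 ∨ 1/2 = 1/2
a ∧ b = 1 ∧ 1/2 = 1/2
b → (a ∧ b) = 1/2 → 1/2 = 1
¬b = ¬1/2 = 1/2
(b → (a ∧ b)) ∧ ¬b = 1 ∧ 1/2 = 1/2
(b ∨ (a → ¬b)) ∨ ((b → (a ∧ b)) ∧ ¬b) = 1/2 ∨ 1/2 = 1/2
No assignment yields a value below 1/2, so this is the minimum.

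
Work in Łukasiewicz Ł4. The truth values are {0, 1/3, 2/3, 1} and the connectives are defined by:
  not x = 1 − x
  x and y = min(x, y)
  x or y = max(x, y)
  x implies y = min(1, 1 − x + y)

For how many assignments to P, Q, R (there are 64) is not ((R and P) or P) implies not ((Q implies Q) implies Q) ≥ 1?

value 1: 40 assignments (counts)
value 2/3: 12 assignments
value 1/3: 8 assignments
value 0: 4 assignments
So 40 of the 64 assignments meet the threshold.

40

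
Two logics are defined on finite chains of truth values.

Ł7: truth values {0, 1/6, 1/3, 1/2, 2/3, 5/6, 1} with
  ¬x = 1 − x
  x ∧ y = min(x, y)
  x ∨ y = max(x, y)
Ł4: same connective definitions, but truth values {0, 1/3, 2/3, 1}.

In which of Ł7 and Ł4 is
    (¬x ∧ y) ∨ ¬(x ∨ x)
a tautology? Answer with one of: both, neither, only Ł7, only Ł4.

neither

In Ł7: at x = 1/6, y = 0 the value is 5/6 — not a tautology.
In Ł4: at x = 1/3, y = 0 the value is 2/3 — not a tautology.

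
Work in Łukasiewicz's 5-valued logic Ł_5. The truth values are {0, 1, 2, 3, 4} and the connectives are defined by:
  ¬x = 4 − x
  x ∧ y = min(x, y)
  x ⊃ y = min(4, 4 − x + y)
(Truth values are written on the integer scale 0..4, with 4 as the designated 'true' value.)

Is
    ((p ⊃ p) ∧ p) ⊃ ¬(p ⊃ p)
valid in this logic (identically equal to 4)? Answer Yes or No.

Counterexample: take p = 1.
p ⊃ p = 1 ⊃ 1 = 4
(p ⊃ p) ∧ p = 4 ∧ 1 = 1
¬(p ⊃ p) = ¬4 = 0
((p ⊃ p) ∧ p) ⊃ ¬(p ⊃ p) = 1 ⊃ 0 = 3
This gives 3 ≠ 4.

No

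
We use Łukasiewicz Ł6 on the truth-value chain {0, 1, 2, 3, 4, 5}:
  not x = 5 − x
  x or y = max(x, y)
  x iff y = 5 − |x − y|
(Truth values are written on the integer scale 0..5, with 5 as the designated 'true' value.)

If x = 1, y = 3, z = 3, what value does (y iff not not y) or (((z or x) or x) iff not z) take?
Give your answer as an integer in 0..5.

5

not y = not 3 = 2
not not y = not 2 = 3
y iff not not y = 3 iff 3 = 5
z or x = 3 or 1 = 3
(z or x) or x = 3 or 1 = 3
not z = not 3 = 2
((z or x) or x) iff not z = 3 iff 2 = 4
(y iff not not y) or (((z or x) or x) iff not z) = 5 or 4 = 5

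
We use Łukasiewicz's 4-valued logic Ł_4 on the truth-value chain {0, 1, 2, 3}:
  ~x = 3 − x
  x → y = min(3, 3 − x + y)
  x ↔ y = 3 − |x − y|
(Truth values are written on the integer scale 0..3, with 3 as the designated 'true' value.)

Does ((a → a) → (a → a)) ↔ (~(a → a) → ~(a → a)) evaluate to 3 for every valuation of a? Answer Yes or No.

a = 0 ↦ 3
a = 1 ↦ 3
a = 2 ↦ 3
a = 3 ↦ 3
Every assignment gives a value ≥ 3.

Yes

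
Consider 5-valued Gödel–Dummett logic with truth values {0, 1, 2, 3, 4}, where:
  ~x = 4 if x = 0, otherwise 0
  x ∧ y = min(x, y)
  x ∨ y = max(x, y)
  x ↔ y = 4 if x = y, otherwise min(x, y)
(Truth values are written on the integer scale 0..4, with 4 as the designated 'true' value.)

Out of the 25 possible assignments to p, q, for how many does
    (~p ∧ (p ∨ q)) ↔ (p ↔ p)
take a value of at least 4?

value 4: 1 assignment (counts)
value 3: 1 assignment
value 2: 1 assignment
value 1: 1 assignment
value 0: 21 assignments
So 1 of the 25 assignments meets the threshold.

1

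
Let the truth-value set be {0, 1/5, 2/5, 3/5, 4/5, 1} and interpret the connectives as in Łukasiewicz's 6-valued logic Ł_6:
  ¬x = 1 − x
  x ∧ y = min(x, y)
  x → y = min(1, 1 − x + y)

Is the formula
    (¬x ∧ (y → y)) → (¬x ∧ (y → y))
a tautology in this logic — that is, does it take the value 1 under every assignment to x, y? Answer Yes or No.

At x = 4/5, y = 1/5, for instance:
¬x = ¬4/5 = 1/5
y → y = 1/5 → 1/5 = 1
¬x ∧ (y → y) = 1/5 ∧ 1 = 1/5
(¬x ∧ (y → y)) → (¬x ∧ (y → y)) = 1/5 → 1/5 = 1
and checking the remaining 35 assignments likewise gives ≥ 1 in every case.

Yes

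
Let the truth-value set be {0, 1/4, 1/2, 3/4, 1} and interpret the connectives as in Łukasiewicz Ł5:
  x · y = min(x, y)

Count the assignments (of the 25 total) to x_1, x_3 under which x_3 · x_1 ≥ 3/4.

value 1: 1 assignment (counts)
value 3/4: 3 assignments (counts)
value 1/2: 5 assignments
value 1/4: 7 assignments
value 0: 9 assignments
So 4 of the 25 assignments meet the threshold.

4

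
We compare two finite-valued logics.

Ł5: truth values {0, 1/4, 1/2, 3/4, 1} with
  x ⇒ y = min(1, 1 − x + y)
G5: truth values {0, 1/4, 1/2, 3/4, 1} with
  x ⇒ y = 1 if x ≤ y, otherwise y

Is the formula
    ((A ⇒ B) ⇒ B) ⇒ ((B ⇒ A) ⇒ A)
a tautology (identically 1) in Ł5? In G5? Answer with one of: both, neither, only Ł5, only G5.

In Ł5: every assignment gives 1 — tautology.
In G5: at A = 1/4, B = 0 the value is 1/4 — not a tautology.

only Ł5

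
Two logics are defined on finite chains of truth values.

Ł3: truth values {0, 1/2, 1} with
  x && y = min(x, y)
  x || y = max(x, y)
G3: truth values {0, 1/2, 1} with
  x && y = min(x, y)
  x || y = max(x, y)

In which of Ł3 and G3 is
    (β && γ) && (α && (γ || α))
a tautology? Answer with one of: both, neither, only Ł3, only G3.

In Ł3: at α = 0, β = 0, γ = 0 the value is 0 — not a tautology.
In G3: at α = 0, β = 0, γ = 0 the value is 0 — not a tautology.

neither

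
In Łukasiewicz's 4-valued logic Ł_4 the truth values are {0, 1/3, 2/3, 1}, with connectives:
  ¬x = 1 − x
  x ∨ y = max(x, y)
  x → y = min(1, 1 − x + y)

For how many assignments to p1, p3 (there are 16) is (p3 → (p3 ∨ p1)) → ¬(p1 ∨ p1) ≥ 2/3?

8

p1 = 0, p3 = 0 ↦ 1  ≥
p1 = 0, p3 = 1/3 ↦ 1  ≥
p1 = 0, p3 = 2/3 ↦ 1  ≥
p1 = 0, p3 = 1 ↦ 1  ≥
p1 = 1/3, p3 = 0 ↦ 2/3  ≥
p1 = 1/3, p3 = 1/3 ↦ 2/3  ≥
p1 = 1/3, p3 = 2/3 ↦ 2/3  ≥
p1 = 1/3, p3 = 1 ↦ 2/3  ≥
p1 = 2/3, p3 = 0 ↦ 1/3  <
p1 = 2/3, p3 = 1/3 ↦ 1/3  <
p1 = 2/3, p3 = 2/3 ↦ 1/3  <
p1 = 2/3, p3 = 1 ↦ 1/3  <
p1 = 1, p3 = 0 ↦ 0  <
p1 = 1, p3 = 1/3 ↦ 0  <
p1 = 1, p3 = 2/3 ↦ 0  <
p1 = 1, p3 = 1 ↦ 0  <
So 8 of the 16 assignments meet the threshold.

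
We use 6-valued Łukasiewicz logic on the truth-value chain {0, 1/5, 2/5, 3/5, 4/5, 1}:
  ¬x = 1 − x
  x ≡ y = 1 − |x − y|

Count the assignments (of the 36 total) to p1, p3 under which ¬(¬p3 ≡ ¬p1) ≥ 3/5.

12

value 1: 2 assignments (counts)
value 4/5: 4 assignments (counts)
value 3/5: 6 assignments (counts)
value 2/5: 8 assignments
value 1/5: 10 assignments
value 0: 6 assignments
So 12 of the 36 assignments meet the threshold.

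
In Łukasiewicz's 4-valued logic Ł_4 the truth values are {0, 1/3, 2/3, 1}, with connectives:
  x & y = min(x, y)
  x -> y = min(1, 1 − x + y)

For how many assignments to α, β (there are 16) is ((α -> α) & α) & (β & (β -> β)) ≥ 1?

α = 0, β = 0 ↦ 0  <
α = 0, β = 1/3 ↦ 0  <
α = 0, β = 2/3 ↦ 0  <
α = 0, β = 1 ↦ 0  <
α = 1/3, β = 0 ↦ 0  <
α = 1/3, β = 1/3 ↦ 1/3  <
α = 1/3, β = 2/3 ↦ 1/3  <
α = 1/3, β = 1 ↦ 1/3  <
α = 2/3, β = 0 ↦ 0  <
α = 2/3, β = 1/3 ↦ 1/3  <
α = 2/3, β = 2/3 ↦ 2/3  <
α = 2/3, β = 1 ↦ 2/3  <
α = 1, β = 0 ↦ 0  <
α = 1, β = 1/3 ↦ 1/3  <
α = 1, β = 2/3 ↦ 2/3  <
α = 1, β = 1 ↦ 1  ≥
So 1 of the 16 assignments meets the threshold.

1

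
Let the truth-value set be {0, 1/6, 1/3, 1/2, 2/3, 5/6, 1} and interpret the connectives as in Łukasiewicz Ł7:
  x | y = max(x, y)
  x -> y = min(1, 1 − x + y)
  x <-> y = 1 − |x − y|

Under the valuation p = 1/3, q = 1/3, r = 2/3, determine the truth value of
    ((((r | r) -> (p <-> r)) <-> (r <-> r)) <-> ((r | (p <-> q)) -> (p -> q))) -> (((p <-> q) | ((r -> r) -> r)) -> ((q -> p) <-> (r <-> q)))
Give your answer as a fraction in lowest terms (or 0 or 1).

r | r = 2/3 | 2/3 = 2/3
p <-> r = 1/3 <-> 2/3 = 2/3
(r | r) -> (p <-> r) = 2/3 -> 2/3 = 1
r <-> r = 2/3 <-> 2/3 = 1
((r | r) -> (p <-> r)) <-> (r <-> r) = 1 <-> 1 = 1
p <-> q = 1/3 <-> 1/3 = 1
r | (p <-> q) = 2/3 | 1 = 1
p -> q = 1/3 -> 1/3 = 1
(r | (p <-> q)) -> (p -> q) = 1 -> 1 = 1
(((r | r) -> (p <-> r)) <-> (r <-> r)) <-> ((r | (p <-> q)) -> (p -> q)) = 1 <-> 1 = 1
p <-> q = 1/3 <-> 1/3 = 1
r -> r = 2/3 -> 2/3 = 1
(r -> r) -> r = 1 -> 2/3 = 2/3
(p <-> q) | ((r -> r) -> r) = 1 | 2/3 = 1
q -> p = 1/3 -> 1/3 = 1
r <-> q = 2/3 <-> 1/3 = 2/3
(q -> p) <-> (r <-> q) = 1 <-> 2/3 = 2/3
((p <-> q) | ((r -> r) -> r)) -> ((q -> p) <-> (r <-> q)) = 1 -> 2/3 = 2/3
((((r | r) -> (p <-> r)) <-> (r <-> r)) <-> ((r | (p <-> q)) -> (p -> q))) -> (((p <-> q) | ((r -> r) -> r)) -> ((q -> p) <-> (r <-> q))) = 1 -> 2/3 = 2/3

2/3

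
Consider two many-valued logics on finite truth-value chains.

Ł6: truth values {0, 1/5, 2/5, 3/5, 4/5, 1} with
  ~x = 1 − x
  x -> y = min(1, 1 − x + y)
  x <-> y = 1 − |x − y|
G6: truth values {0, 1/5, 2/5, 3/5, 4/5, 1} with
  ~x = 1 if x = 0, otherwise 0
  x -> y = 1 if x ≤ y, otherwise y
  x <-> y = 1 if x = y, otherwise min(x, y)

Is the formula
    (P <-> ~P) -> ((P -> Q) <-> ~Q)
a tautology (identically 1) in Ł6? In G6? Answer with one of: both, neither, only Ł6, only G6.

only G6

In Ł6: at P = 1/5, Q = 4/5 the value is 4/5 — not a tautology.
In G6: every assignment gives 1 — tautology.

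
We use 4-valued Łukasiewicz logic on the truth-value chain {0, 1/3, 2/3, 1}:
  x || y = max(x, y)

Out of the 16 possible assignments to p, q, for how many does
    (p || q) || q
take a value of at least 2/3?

p = 0, q = 0 ↦ 0  <
p = 0, q = 1/3 ↦ 1/3  <
p = 0, q = 2/3 ↦ 2/3  ≥
p = 0, q = 1 ↦ 1  ≥
p = 1/3, q = 0 ↦ 1/3  <
p = 1/3, q = 1/3 ↦ 1/3  <
p = 1/3, q = 2/3 ↦ 2/3  ≥
p = 1/3, q = 1 ↦ 1  ≥
p = 2/3, q = 0 ↦ 2/3  ≥
p = 2/3, q = 1/3 ↦ 2/3  ≥
p = 2/3, q = 2/3 ↦ 2/3  ≥
p = 2/3, q = 1 ↦ 1  ≥
p = 1, q = 0 ↦ 1  ≥
p = 1, q = 1/3 ↦ 1  ≥
p = 1, q = 2/3 ↦ 1  ≥
p = 1, q = 1 ↦ 1  ≥
So 12 of the 16 assignments meet the threshold.

12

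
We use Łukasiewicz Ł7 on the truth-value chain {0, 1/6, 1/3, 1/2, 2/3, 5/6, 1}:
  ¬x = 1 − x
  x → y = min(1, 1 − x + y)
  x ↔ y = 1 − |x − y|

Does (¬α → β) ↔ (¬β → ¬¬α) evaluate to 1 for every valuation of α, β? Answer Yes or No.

At α = 1/3, β = 2/3, for instance:
¬α = ¬1/3 = 2/3
¬α → β = 2/3 → 2/3 = 1
¬β = ¬2/3 = 1/3
¬¬α = ¬2/3 = 1/3
¬β → ¬¬α = 1/3 → 1/3 = 1
(¬α → β) ↔ (¬β → ¬¬α) = 1 ↔ 1 = 1
and checking the remaining 48 assignments likewise gives ≥ 1 in every case.

Yes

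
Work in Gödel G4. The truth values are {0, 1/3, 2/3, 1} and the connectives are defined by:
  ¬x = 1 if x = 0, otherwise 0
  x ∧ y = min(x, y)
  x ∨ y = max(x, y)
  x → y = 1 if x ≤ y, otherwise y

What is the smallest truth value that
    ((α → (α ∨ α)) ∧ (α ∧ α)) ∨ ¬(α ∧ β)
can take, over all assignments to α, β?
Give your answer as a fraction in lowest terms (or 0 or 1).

Take α = 1/3, β = 1/3:
α ∨ α = 1/3 ∨ 1/3 = 1/3
α → (α ∨ α) = 1/3 → 1/3 = 1
α ∧ α = 1/3 ∧ 1/3 = 1/3
(α → (α ∨ α)) ∧ (α ∧ α) = 1 ∧ 1/3 = 1/3
α ∧ β = 1/3 ∧ 1/3 = 1/3
¬(α ∧ β) = ¬1/3 = 0
((α → (α ∨ α)) ∧ (α ∧ α)) ∨ ¬(α ∧ β) = 1/3 ∨ 0 = 1/3
No assignment yields a value below 1/3, so this is the minimum.

1/3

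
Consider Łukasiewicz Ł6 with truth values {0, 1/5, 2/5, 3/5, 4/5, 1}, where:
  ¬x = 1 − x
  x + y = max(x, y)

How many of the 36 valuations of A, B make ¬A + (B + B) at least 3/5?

27

value 1: 11 assignments (counts)
value 4/5: 9 assignments (counts)
value 3/5: 7 assignments (counts)
value 2/5: 5 assignments
value 1/5: 3 assignments
value 0: 1 assignment
So 27 of the 36 assignments meet the threshold.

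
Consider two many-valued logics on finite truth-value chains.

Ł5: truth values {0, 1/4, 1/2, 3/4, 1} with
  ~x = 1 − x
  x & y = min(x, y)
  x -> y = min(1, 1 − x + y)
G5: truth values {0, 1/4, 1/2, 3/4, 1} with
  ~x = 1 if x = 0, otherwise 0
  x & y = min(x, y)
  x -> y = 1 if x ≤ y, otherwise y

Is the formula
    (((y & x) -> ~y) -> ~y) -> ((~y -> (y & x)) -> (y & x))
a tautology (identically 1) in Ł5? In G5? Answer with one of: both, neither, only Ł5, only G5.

In Ł5: every assignment gives 1 — tautology.
In G5: at x = 1/4, y = 1/4 the value is 1/4 — not a tautology.

only Ł5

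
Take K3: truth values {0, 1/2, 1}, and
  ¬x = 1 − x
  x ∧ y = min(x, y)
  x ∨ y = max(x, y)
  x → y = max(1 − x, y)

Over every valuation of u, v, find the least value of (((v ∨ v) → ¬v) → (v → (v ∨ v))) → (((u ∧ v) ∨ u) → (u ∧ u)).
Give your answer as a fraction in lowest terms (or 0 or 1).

1/2

Take u = 1/2, v = 0:
v ∨ v = 0 ∨ 0 = 0
¬v = ¬0 = 1
(v ∨ v) → ¬v = 0 → 1 = 1
v ∨ v = 0 ∨ 0 = 0
v → (v ∨ v) = 0 → 0 = 1
((v ∨ v) → ¬v) → (v → (v ∨ v)) = 1 → 1 = 1
u ∧ v = 1/2 ∧ 0 = 0
(u ∧ v) ∨ u = 0 ∨ 1/2 = 1/2
u ∧ u = 1/2 ∧ 1/2 = 1/2
((u ∧ v) ∨ u) → (u ∧ u) = 1/2 → 1/2 = 1/2
(((v ∨ v) → ¬v) → (v → (v ∨ v))) → (((u ∧ v) ∨ u) → (u ∧ u)) = 1 → 1/2 = 1/2
No assignment yields a value below 1/2, so this is the minimum.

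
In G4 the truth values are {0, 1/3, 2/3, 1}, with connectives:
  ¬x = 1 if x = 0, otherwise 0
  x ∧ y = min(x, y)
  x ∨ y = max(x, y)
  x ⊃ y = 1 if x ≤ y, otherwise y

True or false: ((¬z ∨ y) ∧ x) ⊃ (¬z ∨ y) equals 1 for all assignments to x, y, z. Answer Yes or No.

At x = 2/3, y = 2/3, z = 0, for instance:
¬z = ¬0 = 1
¬z ∨ y = 1 ∨ 2/3 = 1
(¬z ∨ y) ∧ x = 1 ∧ 2/3 = 2/3
((¬z ∨ y) ∧ x) ⊃ (¬z ∨ y) = 2/3 ⊃ 1 = 1
and checking the remaining 63 assignments likewise gives ≥ 1 in every case.

Yes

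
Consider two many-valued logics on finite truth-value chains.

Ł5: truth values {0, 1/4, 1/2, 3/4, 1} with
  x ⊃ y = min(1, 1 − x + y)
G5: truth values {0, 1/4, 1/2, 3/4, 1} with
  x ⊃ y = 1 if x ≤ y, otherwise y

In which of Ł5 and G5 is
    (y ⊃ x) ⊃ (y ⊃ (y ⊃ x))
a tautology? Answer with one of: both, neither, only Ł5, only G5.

In Ł5: every assignment gives 1 — tautology.
In G5: every assignment gives 1 — tautology.

both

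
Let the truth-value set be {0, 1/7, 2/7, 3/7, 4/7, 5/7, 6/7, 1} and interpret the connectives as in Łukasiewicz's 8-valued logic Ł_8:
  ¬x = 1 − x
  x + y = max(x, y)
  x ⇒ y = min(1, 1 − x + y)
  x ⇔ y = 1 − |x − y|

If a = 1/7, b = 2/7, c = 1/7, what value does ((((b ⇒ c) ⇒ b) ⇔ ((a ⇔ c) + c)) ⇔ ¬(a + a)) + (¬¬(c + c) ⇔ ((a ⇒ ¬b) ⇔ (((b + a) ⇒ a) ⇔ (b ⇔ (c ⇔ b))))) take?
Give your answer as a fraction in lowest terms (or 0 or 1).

4/7

b ⇒ c = 2/7 ⇒ 1/7 = 6/7
(b ⇒ c) ⇒ b = 6/7 ⇒ 2/7 = 3/7
a ⇔ c = 1/7 ⇔ 1/7 = 1
(a ⇔ c) + c = 1 + 1/7 = 1
((b ⇒ c) ⇒ b) ⇔ ((a ⇔ c) + c) = 3/7 ⇔ 1 = 3/7
a + a = 1/7 + 1/7 = 1/7
¬(a + a) = ¬1/7 = 6/7
(((b ⇒ c) ⇒ b) ⇔ ((a ⇔ c) + c)) ⇔ ¬(a + a) = 3/7 ⇔ 6/7 = 4/7
c + c = 1/7 + 1/7 = 1/7
¬(c + c) = ¬1/7 = 6/7
¬¬(c + c) = ¬6/7 = 1/7
¬b = ¬2/7 = 5/7
a ⇒ ¬b = 1/7 ⇒ 5/7 = 1
b + a = 2/7 + 1/7 = 2/7
(b + a) ⇒ a = 2/7 ⇒ 1/7 = 6/7
c ⇔ b = 1/7 ⇔ 2/7 = 6/7
b ⇔ (c ⇔ b) = 2/7 ⇔ 6/7 = 3/7
((b + a) ⇒ a) ⇔ (b ⇔ (c ⇔ b)) = 6/7 ⇔ 3/7 = 4/7
(a ⇒ ¬b) ⇔ (((b + a) ⇒ a) ⇔ (b ⇔ (c ⇔ b))) = 1 ⇔ 4/7 = 4/7
¬¬(c + c) ⇔ ((a ⇒ ¬b) ⇔ (((b + a) ⇒ a) ⇔ (b ⇔ (c ⇔ b)))) = 1/7 ⇔ 4/7 = 4/7
((((b ⇒ c) ⇒ b) ⇔ ((a ⇔ c) + c)) ⇔ ¬(a + a)) + (¬¬(c + c) ⇔ ((a ⇒ ¬b) ⇔ (((b + a) ⇒ a) ⇔ (b ⇔ (c ⇔ b))))) = 4/7 + 4/7 = 4/7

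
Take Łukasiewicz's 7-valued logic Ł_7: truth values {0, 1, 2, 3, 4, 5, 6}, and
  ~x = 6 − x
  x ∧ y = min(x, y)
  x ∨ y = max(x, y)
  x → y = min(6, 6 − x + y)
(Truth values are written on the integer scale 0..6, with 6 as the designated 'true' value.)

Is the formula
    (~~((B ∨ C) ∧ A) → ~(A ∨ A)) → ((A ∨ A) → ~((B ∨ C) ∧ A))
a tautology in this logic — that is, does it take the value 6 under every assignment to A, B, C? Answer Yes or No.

Yes

At A = 5, B = 0, C = 5, for instance:
B ∨ C = 0 ∨ 5 = 5
(B ∨ C) ∧ A = 5 ∧ 5 = 5
~((B ∨ C) ∧ A) = ~5 = 1
~~((B ∨ C) ∧ A) = ~1 = 5
A ∨ A = 5 ∨ 5 = 5
~(A ∨ A) = ~5 = 1
~~((B ∨ C) ∧ A) → ~(A ∨ A) = 5 → 1 = 2
(A ∨ A) → ~((B ∨ C) ∧ A) = 5 → 1 = 2
(~~((B ∨ C) ∧ A) → ~(A ∨ A)) → ((A ∨ A) → ~((B ∨ C) ∧ A)) = 2 → 2 = 6
and checking the remaining 342 assignments likewise gives ≥ 6 in every case.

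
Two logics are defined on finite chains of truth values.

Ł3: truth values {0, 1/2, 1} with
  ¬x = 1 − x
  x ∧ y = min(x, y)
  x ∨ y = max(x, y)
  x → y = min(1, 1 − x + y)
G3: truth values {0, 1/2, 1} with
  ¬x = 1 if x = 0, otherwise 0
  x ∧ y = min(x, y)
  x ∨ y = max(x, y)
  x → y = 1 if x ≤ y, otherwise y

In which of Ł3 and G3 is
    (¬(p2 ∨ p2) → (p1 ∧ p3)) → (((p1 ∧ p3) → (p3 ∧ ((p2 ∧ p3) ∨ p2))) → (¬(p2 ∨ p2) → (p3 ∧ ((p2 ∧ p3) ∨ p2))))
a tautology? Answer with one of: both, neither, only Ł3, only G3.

both

In Ł3: every assignment gives 1 — tautology.
In G3: every assignment gives 1 — tautology.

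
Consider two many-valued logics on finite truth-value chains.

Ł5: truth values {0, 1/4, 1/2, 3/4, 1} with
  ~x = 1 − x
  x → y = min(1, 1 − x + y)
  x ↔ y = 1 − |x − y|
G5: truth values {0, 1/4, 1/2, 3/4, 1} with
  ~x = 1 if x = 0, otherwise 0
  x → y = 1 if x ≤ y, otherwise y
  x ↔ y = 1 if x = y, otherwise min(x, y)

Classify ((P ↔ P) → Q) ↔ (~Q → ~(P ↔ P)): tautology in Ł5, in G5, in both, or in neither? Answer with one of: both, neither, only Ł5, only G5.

only Ł5

In Ł5: every assignment gives 1 — tautology.
In G5: at P = 0, Q = 1/4 the value is 1/4 — not a tautology.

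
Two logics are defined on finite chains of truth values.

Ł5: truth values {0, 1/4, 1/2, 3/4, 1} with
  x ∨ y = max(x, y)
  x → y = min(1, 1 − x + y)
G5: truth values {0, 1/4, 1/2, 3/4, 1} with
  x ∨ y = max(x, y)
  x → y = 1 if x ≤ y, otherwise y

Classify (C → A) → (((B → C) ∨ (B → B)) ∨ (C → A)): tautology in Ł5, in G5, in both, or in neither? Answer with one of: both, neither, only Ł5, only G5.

both

In Ł5: every assignment gives 1 — tautology.
In G5: every assignment gives 1 — tautology.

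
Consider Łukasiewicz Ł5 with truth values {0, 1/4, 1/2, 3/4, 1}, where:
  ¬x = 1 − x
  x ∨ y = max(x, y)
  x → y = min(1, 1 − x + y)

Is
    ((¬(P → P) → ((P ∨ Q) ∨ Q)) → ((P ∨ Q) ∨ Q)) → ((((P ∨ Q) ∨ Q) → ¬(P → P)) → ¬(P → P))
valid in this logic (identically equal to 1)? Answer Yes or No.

Yes

At P = 1/4, Q = 1/4, for instance:
P → P = 1/4 → 1/4 = 1
¬(P → P) = ¬1 = 0
P ∨ Q = 1/4 ∨ 1/4 = 1/4
(P ∨ Q) ∨ Q = 1/4 ∨ 1/4 = 1/4
¬(P → P) → ((P ∨ Q) ∨ Q) = 0 → 1/4 = 1
(¬(P → P) → ((P ∨ Q) ∨ Q)) → ((P ∨ Q) ∨ Q) = 1 → 1/4 = 1/4
((P ∨ Q) ∨ Q) → ¬(P → P) = 1/4 → 0 = 3/4
(((P ∨ Q) ∨ Q) → ¬(P → P)) → ¬(P → P) = 3/4 → 0 = 1/4
((¬(P → P) → ((P ∨ Q) ∨ Q)) → ((P ∨ Q) ∨ Q)) → ((((P ∨ Q) ∨ Q) → ¬(P → P)) → ¬(P → P)) = 1/4 → 1/4 = 1
and checking the remaining 24 assignments likewise gives ≥ 1 in every case.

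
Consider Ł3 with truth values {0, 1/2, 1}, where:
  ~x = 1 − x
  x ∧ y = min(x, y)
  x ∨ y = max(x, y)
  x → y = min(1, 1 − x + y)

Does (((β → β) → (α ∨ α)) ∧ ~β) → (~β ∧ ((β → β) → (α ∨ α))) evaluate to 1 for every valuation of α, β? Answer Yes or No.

Yes

α = 0, β = 0 ↦ 1
α = 0, β = 1/2 ↦ 1
α = 0, β = 1 ↦ 1
α = 1/2, β = 0 ↦ 1
α = 1/2, β = 1/2 ↦ 1
α = 1/2, β = 1 ↦ 1
α = 1, β = 0 ↦ 1
α = 1, β = 1/2 ↦ 1
α = 1, β = 1 ↦ 1
Every assignment gives a value ≥ 1.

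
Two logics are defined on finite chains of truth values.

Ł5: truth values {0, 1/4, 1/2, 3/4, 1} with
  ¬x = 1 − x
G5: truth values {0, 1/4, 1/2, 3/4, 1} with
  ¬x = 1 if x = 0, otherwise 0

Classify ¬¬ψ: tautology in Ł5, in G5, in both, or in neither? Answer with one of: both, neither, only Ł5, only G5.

neither

In Ł5: at ψ = 0 the value is 0 — not a tautology.
In G5: at ψ = 0 the value is 0 — not a tautology.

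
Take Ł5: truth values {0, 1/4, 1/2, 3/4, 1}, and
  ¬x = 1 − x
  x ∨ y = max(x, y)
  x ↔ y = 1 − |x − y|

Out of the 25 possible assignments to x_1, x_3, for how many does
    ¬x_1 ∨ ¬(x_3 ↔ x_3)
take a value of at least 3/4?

10

value 1: 5 assignments (counts)
value 3/4: 5 assignments (counts)
value 1/2: 5 assignments
value 1/4: 5 assignments
value 0: 5 assignments
So 10 of the 25 assignments meet the threshold.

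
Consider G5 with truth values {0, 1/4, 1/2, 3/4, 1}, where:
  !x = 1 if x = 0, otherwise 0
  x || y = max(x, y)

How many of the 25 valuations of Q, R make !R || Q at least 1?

value 1: 9 assignments (counts)
value 3/4: 4 assignments
value 1/2: 4 assignments
value 1/4: 4 assignments
value 0: 4 assignments
So 9 of the 25 assignments meet the threshold.

9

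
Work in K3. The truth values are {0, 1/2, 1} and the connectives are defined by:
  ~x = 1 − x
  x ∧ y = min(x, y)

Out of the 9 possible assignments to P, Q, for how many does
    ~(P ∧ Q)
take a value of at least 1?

5

P = 0, Q = 0 ↦ 1  ≥
P = 0, Q = 1/2 ↦ 1  ≥
P = 0, Q = 1 ↦ 1  ≥
P = 1/2, Q = 0 ↦ 1  ≥
P = 1/2, Q = 1/2 ↦ 1/2  <
P = 1/2, Q = 1 ↦ 1/2  <
P = 1, Q = 0 ↦ 1  ≥
P = 1, Q = 1/2 ↦ 1/2  <
P = 1, Q = 1 ↦ 0  <
So 5 of the 9 assignments meet the threshold.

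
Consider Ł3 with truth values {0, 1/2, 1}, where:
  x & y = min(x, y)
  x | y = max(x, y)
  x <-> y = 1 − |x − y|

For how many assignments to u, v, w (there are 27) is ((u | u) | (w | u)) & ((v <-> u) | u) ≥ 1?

value 1: 11 assignments (counts)
value 1/2: 11 assignments
value 0: 5 assignments
So 11 of the 27 assignments meet the threshold.

11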